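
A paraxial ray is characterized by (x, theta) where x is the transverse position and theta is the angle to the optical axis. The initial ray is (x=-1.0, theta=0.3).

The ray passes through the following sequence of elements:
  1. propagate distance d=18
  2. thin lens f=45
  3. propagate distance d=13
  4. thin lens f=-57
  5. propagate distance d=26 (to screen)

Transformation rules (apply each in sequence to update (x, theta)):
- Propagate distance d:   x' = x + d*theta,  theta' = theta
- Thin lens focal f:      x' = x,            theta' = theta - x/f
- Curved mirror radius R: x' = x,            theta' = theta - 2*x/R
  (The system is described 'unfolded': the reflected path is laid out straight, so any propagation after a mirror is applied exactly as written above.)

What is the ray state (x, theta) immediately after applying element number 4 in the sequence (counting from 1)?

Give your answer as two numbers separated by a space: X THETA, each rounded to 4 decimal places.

Answer: 7.0289 0.3255

Derivation:
Initial: x=-1.0000 theta=0.3000
After 1 (propagate distance d=18): x=4.4000 theta=0.3000
After 2 (thin lens f=45): x=4.4000 theta=91/450 (≈0.2022)
After 3 (propagate distance d=13): x=3163/450 (≈7.0289) theta=91/450 (≈0.2022)
After 4 (thin lens f=-57): x=3163/450 (≈7.0289) theta=167/513 (≈0.3255)
Rounded to 4 decimal places: x = 7.0289, theta = 0.3255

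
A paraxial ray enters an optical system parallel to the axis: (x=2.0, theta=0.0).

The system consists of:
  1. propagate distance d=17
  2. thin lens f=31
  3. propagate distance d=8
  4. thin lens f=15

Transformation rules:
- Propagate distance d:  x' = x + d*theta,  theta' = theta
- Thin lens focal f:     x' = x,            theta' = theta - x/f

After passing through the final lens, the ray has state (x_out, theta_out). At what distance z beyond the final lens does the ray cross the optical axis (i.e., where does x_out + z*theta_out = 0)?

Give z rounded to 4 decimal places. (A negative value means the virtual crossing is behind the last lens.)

Answer: 9.0789

Derivation:
Initial: x=2.0000 theta=0.0000
After 1 (propagate distance d=17): x=2.0000 theta=0.0000
After 2 (thin lens f=31): x=2.0000 theta=-2/31 (≈-0.0645)
After 3 (propagate distance d=8): x=46/31 (≈1.4839) theta=-2/31 (≈-0.0645)
After 4 (thin lens f=15): x=46/31 (≈1.4839) theta=-76/465 (≈-0.1634)
z_focus = -x_out/theta_out = -(46/31)/(-76/465) = 345/38 ≈ 9.0789
Rounded to 4 decimal places: z = 9.0789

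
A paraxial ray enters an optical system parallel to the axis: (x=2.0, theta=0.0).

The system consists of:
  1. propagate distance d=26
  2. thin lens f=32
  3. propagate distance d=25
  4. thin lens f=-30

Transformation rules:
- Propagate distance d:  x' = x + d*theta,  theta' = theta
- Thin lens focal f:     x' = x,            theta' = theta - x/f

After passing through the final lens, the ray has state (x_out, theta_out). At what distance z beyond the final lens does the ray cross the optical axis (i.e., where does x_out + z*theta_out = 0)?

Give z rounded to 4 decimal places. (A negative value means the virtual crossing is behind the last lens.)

Answer: 9.1304

Derivation:
Initial: x=2.0000 theta=0.0000
After 1 (propagate distance d=26): x=2.0000 theta=0.0000
After 2 (thin lens f=32): x=2.0000 theta=-0.0625
After 3 (propagate distance d=25): x=0.4375 theta=-0.0625
After 4 (thin lens f=-30): x=0.4375 theta=-23/480 (≈-0.0479)
z_focus = -x_out/theta_out = -(0.4375)/(-23/480) = 210/23 ≈ 9.1304
Rounded to 4 decimal places: z = 9.1304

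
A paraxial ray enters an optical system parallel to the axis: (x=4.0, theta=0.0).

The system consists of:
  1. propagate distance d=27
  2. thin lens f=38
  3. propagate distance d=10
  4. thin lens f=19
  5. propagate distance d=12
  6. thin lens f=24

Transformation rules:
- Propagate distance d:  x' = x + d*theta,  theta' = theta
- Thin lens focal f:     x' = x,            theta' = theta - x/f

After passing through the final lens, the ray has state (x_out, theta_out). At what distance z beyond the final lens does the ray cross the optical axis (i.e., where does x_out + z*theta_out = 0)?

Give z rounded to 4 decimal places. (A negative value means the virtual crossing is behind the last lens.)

Answer: -0.7007

Derivation:
Initial: x=4.0000 theta=0.0000
After 1 (propagate distance d=27): x=4.0000 theta=0.0000
After 2 (thin lens f=38): x=4.0000 theta=-2/19 (≈-0.1053)
After 3 (propagate distance d=10): x=56/19 (≈2.9474) theta=-2/19 (≈-0.1053)
After 4 (thin lens f=19): x=56/19 (≈2.9474) theta=-94/361 (≈-0.2604)
After 5 (propagate distance d=12): x=-64/361 (≈-0.1773) theta=-94/361 (≈-0.2604)
After 6 (thin lens f=24): x=-64/361 (≈-0.1773) theta=-274/1083 (≈-0.2530)
z_focus = -x_out/theta_out = -(-64/361)/(-274/1083) = -96/137 ≈ -0.7007
Rounded to 4 decimal places: z = -0.7007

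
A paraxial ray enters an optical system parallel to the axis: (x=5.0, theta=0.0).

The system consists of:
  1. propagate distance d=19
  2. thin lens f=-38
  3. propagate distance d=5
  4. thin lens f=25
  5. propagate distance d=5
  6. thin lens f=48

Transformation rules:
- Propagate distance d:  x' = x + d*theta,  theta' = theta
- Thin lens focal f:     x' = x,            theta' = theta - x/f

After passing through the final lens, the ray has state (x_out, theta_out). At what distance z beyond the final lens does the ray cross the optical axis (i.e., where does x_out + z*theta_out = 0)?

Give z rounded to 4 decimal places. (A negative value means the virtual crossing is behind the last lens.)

Initial: x=5.0000 theta=0.0000
After 1 (propagate distance d=19): x=5.0000 theta=0.0000
After 2 (thin lens f=-38): x=5.0000 theta=5/38 (≈0.1316)
After 3 (propagate distance d=5): x=215/38 (≈5.6579) theta=5/38 (≈0.1316)
After 4 (thin lens f=25): x=215/38 (≈5.6579) theta=-9/95 (≈-0.0947)
After 5 (propagate distance d=5): x=197/38 (≈5.1842) theta=-9/95 (≈-0.0947)
After 6 (thin lens f=48): x=197/38 (≈5.1842) theta=-1849/9120 (≈-0.2027)
z_focus = -x_out/theta_out = -(197/38)/(-1849/9120) = 47280/1849 ≈ 25.5706
Rounded to 4 decimal places: z = 25.5706

Answer: 25.5706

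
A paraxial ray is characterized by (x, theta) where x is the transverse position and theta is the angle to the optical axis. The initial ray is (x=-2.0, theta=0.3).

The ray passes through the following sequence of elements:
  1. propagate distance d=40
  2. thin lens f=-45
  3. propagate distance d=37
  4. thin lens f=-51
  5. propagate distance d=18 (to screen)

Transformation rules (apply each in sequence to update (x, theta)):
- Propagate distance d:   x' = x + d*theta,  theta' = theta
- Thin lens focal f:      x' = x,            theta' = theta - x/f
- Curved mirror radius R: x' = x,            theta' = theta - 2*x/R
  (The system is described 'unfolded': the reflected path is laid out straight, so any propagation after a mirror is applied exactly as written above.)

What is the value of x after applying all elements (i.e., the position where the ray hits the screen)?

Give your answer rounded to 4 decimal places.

Initial: x=-2.0000 theta=0.3000
After 1 (propagate distance d=40): x=10.0000 theta=0.3000
After 2 (thin lens f=-45): x=10.0000 theta=47/90 (≈0.5222)
After 3 (propagate distance d=37): x=2639/90 (≈29.3222) theta=47/90 (≈0.5222)
After 4 (thin lens f=-51): x=2639/90 (≈29.3222) theta=2518/2295 (≈1.0972)
After 5 (propagate distance d=18 (to screen)): x=75079/1530 (≈49.0712) theta=2518/2295 (≈1.0972)
Rounded to 4 decimal places: x = 49.0712

Answer: 49.0712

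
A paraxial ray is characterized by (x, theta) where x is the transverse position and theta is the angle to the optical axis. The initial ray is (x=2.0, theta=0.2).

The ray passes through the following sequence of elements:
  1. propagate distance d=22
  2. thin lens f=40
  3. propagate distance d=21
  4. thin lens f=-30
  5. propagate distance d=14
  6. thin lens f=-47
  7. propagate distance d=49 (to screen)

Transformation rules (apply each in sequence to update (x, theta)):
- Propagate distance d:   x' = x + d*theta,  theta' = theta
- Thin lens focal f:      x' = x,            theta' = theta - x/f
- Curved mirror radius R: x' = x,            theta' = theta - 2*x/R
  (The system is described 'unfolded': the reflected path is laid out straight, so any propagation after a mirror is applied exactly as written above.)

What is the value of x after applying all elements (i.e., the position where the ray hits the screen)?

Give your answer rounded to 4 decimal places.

Answer: 36.6184

Derivation:
Initial: x=2.0000 theta=0.2000
After 1 (propagate distance d=22): x=6.4000 theta=0.2000
After 2 (thin lens f=40): x=6.4000 theta=0.0400
After 3 (propagate distance d=21): x=7.2400 theta=0.0400
After 4 (thin lens f=-30): x=7.2400 theta=211/750 (≈0.2813)
After 5 (propagate distance d=14): x=4192/375 (≈11.1787) theta=211/750 (≈0.2813)
After 6 (thin lens f=-47): x=4192/375 (≈11.1787) theta=18301/35250 (≈0.5192)
After 7 (propagate distance d=49 (to screen)): x=1290797/35250 (≈36.6184) theta=18301/35250 (≈0.5192)
Rounded to 4 decimal places: x = 36.6184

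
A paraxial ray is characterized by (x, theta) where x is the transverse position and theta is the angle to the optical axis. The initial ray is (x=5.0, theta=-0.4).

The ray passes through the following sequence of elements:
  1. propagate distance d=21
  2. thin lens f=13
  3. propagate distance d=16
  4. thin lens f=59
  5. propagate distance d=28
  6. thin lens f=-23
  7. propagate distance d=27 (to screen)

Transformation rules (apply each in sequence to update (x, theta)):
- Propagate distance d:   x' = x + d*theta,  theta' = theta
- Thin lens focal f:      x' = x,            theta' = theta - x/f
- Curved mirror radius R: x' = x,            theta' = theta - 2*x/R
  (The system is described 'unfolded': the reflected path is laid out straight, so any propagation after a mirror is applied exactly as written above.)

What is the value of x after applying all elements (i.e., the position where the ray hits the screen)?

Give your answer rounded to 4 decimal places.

Initial: x=5.0000 theta=-0.4000
After 1 (propagate distance d=21): x=-3.4000 theta=-0.4000
After 2 (thin lens f=13): x=-3.4000 theta=-9/65 (≈-0.1385)
After 3 (propagate distance d=16): x=-73/13 (≈-5.6154) theta=-9/65 (≈-0.1385)
After 4 (thin lens f=59): x=-73/13 (≈-5.6154) theta=-166/3835 (≈-0.0433)
After 5 (propagate distance d=28): x=-26183/3835 (≈-6.8274) theta=-166/3835 (≈-0.0433)
After 6 (thin lens f=-23): x=-26183/3835 (≈-6.8274) theta=-30001/88205 (≈-0.3401)
After 7 (propagate distance d=27 (to screen)): x=-1412236/88205 (≈-16.0108) theta=-30001/88205 (≈-0.3401)
Rounded to 4 decimal places: x = -16.0108

Answer: -16.0108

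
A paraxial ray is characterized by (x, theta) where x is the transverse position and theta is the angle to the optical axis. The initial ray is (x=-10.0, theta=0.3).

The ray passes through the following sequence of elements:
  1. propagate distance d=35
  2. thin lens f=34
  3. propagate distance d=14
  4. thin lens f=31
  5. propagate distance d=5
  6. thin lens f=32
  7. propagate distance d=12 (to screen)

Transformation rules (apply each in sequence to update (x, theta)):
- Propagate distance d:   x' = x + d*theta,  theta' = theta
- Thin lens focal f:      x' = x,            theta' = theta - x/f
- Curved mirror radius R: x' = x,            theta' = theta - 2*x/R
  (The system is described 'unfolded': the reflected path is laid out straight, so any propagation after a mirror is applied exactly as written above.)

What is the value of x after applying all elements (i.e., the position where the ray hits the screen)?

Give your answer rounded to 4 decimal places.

Initial: x=-10.0000 theta=0.3000
After 1 (propagate distance d=35): x=0.5000 theta=0.3000
After 2 (thin lens f=34): x=0.5000 theta=97/340 (≈0.2853)
After 3 (propagate distance d=14): x=382/85 (≈4.4941) theta=97/340 (≈0.2853)
After 4 (thin lens f=31): x=382/85 (≈4.4941) theta=87/620 (≈0.1403)
After 5 (propagate distance d=5): x=54763/10540 (≈5.1957) theta=87/620 (≈0.1403)
After 6 (thin lens f=32): x=54763/10540 (≈5.1957) theta=-1487/67456 (≈-0.0220)
After 7 (propagate distance d=12 (to screen)): x=415799/84320 (≈4.9312) theta=-1487/67456 (≈-0.0220)
Rounded to 4 decimal places: x = 4.9312

Answer: 4.9312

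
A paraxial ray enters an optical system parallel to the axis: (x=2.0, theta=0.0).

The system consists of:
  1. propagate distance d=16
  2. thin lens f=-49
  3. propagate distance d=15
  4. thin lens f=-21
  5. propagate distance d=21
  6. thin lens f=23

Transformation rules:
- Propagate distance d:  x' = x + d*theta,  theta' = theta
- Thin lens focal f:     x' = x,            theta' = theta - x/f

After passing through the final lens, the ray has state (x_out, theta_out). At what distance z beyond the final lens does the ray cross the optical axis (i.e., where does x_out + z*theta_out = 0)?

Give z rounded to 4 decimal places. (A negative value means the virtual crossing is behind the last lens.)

Answer: 61.3007

Derivation:
Initial: x=2.0000 theta=0.0000
After 1 (propagate distance d=16): x=2.0000 theta=0.0000
After 2 (thin lens f=-49): x=2.0000 theta=2/49 (≈0.0408)
After 3 (propagate distance d=15): x=128/49 (≈2.6122) theta=2/49 (≈0.0408)
After 4 (thin lens f=-21): x=128/49 (≈2.6122) theta=170/1029 (≈0.1652)
After 5 (propagate distance d=21): x=298/49 (≈6.0816) theta=170/1029 (≈0.1652)
After 6 (thin lens f=23): x=298/49 (≈6.0816) theta=-2348/23667 (≈-0.0992)
z_focus = -x_out/theta_out = -(298/49)/(-2348/23667) = 71967/1174 ≈ 61.3007
Rounded to 4 decimal places: z = 61.3007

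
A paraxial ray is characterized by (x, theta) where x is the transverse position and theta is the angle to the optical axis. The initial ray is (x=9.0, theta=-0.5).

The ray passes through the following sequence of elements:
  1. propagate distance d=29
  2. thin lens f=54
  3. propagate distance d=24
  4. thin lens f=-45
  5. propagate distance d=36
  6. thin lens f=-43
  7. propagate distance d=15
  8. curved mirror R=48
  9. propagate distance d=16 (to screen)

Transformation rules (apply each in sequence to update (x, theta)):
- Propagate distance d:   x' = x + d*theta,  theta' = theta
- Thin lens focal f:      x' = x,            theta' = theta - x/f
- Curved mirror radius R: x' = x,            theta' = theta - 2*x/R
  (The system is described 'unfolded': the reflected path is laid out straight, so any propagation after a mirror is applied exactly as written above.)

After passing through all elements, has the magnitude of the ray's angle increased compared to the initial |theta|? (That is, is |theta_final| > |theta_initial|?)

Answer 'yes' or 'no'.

Answer: yes

Derivation:
Initial: x=9.0000 theta=-0.5000
After 1 (propagate distance d=29): x=-5.5000 theta=-0.5000
After 2 (thin lens f=54): x=-5.5000 theta=-43/108 (≈-0.3981)
After 3 (propagate distance d=24): x=-271/18 (≈-15.0556) theta=-43/108 (≈-0.3981)
After 4 (thin lens f=-45): x=-271/18 (≈-15.0556) theta=-1187/1620 (≈-0.7327)
After 5 (propagate distance d=36): x=-1243/30 (≈-41.4333) theta=-1187/1620 (≈-0.7327)
After 6 (thin lens f=-43): x=-1243/30 (≈-41.4333) theta=-118163/69660 (≈-1.6963)
After 7 (propagate distance d=15): x=-1552897/23220 (≈-66.8776) theta=-118163/69660 (≈-1.6963)
After 8 (curved mirror R=48): x=-1552897/23220 (≈-66.8776) theta=202531/185760 (≈1.0903)
After 9 (propagate distance d=16 (to screen)): x=-229567/4644 (≈-49.4330) theta=202531/185760 (≈1.0903)
|theta_initial|=0.5000 |theta_final|=202531/185760 (≈1.0903) -> increased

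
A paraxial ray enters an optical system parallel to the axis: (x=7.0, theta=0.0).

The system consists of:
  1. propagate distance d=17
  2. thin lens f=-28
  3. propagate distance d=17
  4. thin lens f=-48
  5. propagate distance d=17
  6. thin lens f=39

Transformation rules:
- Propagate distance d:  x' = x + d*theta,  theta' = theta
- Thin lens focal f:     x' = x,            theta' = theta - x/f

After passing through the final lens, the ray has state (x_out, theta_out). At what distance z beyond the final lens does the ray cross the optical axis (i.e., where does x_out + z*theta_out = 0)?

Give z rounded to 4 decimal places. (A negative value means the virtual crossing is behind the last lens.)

Answer: 1279.8158

Derivation:
Initial: x=7.0000 theta=0.0000
After 1 (propagate distance d=17): x=7.0000 theta=0.0000
After 2 (thin lens f=-28): x=7.0000 theta=0.2500
After 3 (propagate distance d=17): x=11.2500 theta=0.2500
After 4 (thin lens f=-48): x=11.2500 theta=31/64 (≈0.4844)
After 5 (propagate distance d=17): x=1247/64 (≈19.4844) theta=31/64 (≈0.4844)
After 6 (thin lens f=39): x=1247/64 (≈19.4844) theta=-19/1248 (≈-0.0152)
z_focus = -x_out/theta_out = -(1247/64)/(-19/1248) = 48633/38 ≈ 1279.8158
Rounded to 4 decimal places: z = 1279.8158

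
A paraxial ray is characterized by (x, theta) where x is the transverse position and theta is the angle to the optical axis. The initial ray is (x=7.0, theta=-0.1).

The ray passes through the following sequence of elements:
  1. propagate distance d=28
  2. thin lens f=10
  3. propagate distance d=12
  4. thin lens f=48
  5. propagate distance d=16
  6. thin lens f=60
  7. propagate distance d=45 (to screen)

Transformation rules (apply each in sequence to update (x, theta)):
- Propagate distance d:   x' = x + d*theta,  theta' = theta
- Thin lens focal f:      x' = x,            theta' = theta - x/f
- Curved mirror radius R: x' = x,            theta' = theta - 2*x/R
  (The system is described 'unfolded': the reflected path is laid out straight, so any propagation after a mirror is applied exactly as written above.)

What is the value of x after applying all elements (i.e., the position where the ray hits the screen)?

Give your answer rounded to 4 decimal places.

Initial: x=7.0000 theta=-0.1000
After 1 (propagate distance d=28): x=4.2000 theta=-0.1000
After 2 (thin lens f=10): x=4.2000 theta=-0.5200
After 3 (propagate distance d=12): x=-2.0400 theta=-0.5200
After 4 (thin lens f=48): x=-2.0400 theta=-0.4775
After 5 (propagate distance d=16): x=-9.6800 theta=-0.4775
After 6 (thin lens f=60): x=-9.6800 theta=-1897/6000 (≈-0.3162)
After 7 (propagate distance d=45 (to screen)): x=-23.9075 theta=-1897/6000 (≈-0.3162)
Rounded to 4 decimal places: x = -23.9075

Answer: -23.9075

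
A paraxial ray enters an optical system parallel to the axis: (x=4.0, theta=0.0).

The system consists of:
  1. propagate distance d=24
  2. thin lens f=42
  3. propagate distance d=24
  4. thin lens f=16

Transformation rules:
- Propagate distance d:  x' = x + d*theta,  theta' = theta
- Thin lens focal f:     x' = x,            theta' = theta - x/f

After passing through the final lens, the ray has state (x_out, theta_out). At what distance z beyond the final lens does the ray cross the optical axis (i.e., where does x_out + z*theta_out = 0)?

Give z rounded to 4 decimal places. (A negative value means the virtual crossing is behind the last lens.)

Initial: x=4.0000 theta=0.0000
After 1 (propagate distance d=24): x=4.0000 theta=0.0000
After 2 (thin lens f=42): x=4.0000 theta=-2/21 (≈-0.0952)
After 3 (propagate distance d=24): x=12/7 (≈1.7143) theta=-2/21 (≈-0.0952)
After 4 (thin lens f=16): x=12/7 (≈1.7143) theta=-17/84 (≈-0.2024)
z_focus = -x_out/theta_out = -(12/7)/(-17/84) = 144/17 ≈ 8.4706
Rounded to 4 decimal places: z = 8.4706

Answer: 8.4706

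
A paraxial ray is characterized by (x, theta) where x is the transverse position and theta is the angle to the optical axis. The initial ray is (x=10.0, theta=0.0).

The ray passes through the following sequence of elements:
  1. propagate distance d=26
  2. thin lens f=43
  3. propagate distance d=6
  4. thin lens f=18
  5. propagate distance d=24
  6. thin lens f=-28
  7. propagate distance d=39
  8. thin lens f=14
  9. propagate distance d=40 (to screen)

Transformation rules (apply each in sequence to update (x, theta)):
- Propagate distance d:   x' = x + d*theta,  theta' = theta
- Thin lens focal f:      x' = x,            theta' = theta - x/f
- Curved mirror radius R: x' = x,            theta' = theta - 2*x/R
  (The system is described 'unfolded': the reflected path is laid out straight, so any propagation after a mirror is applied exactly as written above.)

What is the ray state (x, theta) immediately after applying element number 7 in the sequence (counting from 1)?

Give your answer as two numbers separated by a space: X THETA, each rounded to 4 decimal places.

Answer: -47.9319 -1.0124

Derivation:
Initial: x=10.0000 theta=0.0000
After 1 (propagate distance d=26): x=10.0000 theta=0.0000
After 2 (thin lens f=43): x=10.0000 theta=-10/43 (≈-0.2326)
After 3 (propagate distance d=6): x=370/43 (≈8.6047) theta=-10/43 (≈-0.2326)
After 4 (thin lens f=18): x=370/43 (≈8.6047) theta=-275/387 (≈-0.7106)
After 5 (propagate distance d=24): x=-1090/129 (≈-8.4496) theta=-275/387 (≈-0.7106)
After 6 (thin lens f=-28): x=-1090/129 (≈-8.4496) theta=-5485/5418 (≈-1.0124)
After 7 (propagate distance d=39): x=-28855/602 (≈-47.9319) theta=-5485/5418 (≈-1.0124)
Rounded to 4 decimal places: x = -47.9319, theta = -1.0124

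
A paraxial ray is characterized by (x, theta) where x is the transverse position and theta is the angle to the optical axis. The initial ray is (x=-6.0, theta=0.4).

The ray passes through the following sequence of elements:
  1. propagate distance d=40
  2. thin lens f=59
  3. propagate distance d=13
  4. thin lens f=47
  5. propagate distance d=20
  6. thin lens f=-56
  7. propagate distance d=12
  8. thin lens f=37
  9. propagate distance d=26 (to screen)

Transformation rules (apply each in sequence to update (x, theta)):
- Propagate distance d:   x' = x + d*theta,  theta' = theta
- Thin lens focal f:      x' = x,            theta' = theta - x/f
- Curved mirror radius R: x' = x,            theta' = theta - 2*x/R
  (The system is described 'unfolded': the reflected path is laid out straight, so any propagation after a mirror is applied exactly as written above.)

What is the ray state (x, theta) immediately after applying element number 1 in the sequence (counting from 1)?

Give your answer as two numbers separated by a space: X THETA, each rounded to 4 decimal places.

Initial: x=-6.0000 theta=0.4000
After 1 (propagate distance d=40): x=10.0000 theta=0.4000
Rounded to 4 decimal places: x = 10.0000, theta = 0.4000

Answer: 10.0000 0.4000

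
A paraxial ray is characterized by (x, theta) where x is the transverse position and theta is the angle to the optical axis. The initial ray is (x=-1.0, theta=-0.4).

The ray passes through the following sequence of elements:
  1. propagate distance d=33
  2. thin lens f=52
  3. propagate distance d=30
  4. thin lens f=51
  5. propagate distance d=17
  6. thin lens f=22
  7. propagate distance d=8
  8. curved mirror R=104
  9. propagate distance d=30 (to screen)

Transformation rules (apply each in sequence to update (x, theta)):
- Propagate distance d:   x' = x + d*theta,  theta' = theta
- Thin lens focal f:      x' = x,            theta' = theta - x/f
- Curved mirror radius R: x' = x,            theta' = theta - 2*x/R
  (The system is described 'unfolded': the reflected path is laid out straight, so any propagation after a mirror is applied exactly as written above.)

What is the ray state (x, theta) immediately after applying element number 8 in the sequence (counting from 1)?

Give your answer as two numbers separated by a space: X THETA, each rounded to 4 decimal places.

Answer: -7.2034 1.0085

Derivation:
Initial: x=-1.0000 theta=-0.4000
After 1 (propagate distance d=33): x=-14.2000 theta=-0.4000
After 2 (thin lens f=52): x=-14.2000 theta=-33/260 (≈-0.1269)
After 3 (propagate distance d=30): x=-2341/130 (≈-18.0077) theta=-33/260 (≈-0.1269)
After 4 (thin lens f=51): x=-2341/130 (≈-18.0077) theta=2999/13260 (≈0.2262)
After 5 (propagate distance d=17): x=-11047/780 (≈-14.1628) theta=2999/13260 (≈0.2262)
After 6 (thin lens f=22): x=-11047/780 (≈-14.1628) theta=253777/291720 (≈0.8699)
After 7 (propagate distance d=8): x=-350227/48620 (≈-7.2034) theta=253777/291720 (≈0.8699)
After 8 (curved mirror R=104): x=-350227/48620 (≈-7.2034) theta=695353/689520 (≈1.0085)
Rounded to 4 decimal places: x = -7.2034, theta = 1.0085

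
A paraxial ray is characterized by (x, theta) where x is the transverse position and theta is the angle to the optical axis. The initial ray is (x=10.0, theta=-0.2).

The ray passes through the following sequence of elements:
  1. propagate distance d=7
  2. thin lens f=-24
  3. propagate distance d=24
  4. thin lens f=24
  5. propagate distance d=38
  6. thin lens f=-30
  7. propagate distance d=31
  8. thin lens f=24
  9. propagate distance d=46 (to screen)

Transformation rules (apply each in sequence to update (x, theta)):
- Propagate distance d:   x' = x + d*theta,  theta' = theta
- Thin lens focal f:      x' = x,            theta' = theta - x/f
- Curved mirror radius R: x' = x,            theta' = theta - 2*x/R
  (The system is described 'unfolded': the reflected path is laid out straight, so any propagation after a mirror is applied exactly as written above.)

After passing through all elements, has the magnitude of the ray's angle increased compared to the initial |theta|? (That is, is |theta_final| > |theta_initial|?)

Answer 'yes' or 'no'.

Answer: no

Derivation:
Initial: x=10.0000 theta=-0.2000
After 1 (propagate distance d=7): x=8.6000 theta=-0.2000
After 2 (thin lens f=-24): x=8.6000 theta=19/120 (≈0.1583)
After 3 (propagate distance d=24): x=12.4000 theta=19/120 (≈0.1583)
After 4 (thin lens f=24): x=12.4000 theta=-43/120 (≈-0.3583)
After 5 (propagate distance d=38): x=-73/60 (≈-1.2167) theta=-43/120 (≈-0.3583)
After 6 (thin lens f=-30): x=-73/60 (≈-1.2167) theta=-359/900 (≈-0.3989)
After 7 (propagate distance d=31): x=-3056/225 (≈-13.5822) theta=-359/900 (≈-0.3989)
After 8 (thin lens f=24): x=-3056/225 (≈-13.5822) theta=451/2700 (≈0.1670)
After 9 (propagate distance d=46 (to screen)): x=-7963/1350 (≈-5.8985) theta=451/2700 (≈0.1670)
|theta_initial|=0.2000 |theta_final|=451/2700 (≈0.1670) -> not increased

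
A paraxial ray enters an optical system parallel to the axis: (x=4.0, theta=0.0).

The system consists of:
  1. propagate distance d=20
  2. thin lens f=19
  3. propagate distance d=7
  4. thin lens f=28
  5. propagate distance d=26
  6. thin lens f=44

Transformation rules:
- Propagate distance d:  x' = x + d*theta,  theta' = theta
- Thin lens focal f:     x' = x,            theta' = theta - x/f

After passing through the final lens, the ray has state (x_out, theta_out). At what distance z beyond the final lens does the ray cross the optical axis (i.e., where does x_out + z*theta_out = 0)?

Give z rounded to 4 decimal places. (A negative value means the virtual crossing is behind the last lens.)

Answer: -29.3333

Derivation:
Initial: x=4.0000 theta=0.0000
After 1 (propagate distance d=20): x=4.0000 theta=0.0000
After 2 (thin lens f=19): x=4.0000 theta=-4/19 (≈-0.2105)
After 3 (propagate distance d=7): x=48/19 (≈2.5263) theta=-4/19 (≈-0.2105)
After 4 (thin lens f=28): x=48/19 (≈2.5263) theta=-40/133 (≈-0.3008)
After 5 (propagate distance d=26): x=-704/133 (≈-5.2932) theta=-40/133 (≈-0.3008)
After 6 (thin lens f=44): x=-704/133 (≈-5.2932) theta=-24/133 (≈-0.1805)
z_focus = -x_out/theta_out = -(-704/133)/(-24/133) = -88/3 ≈ -29.3333
Rounded to 4 decimal places: z = -29.3333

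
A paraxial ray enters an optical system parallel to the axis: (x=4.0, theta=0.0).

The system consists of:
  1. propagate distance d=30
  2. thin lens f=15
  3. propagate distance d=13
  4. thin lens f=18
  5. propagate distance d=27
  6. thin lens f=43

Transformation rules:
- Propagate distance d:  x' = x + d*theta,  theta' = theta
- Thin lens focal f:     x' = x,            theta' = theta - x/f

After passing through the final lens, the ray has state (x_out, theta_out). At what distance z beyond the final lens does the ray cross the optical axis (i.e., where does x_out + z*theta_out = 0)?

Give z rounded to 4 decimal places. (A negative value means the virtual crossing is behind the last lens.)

Answer: -60.8764

Derivation:
Initial: x=4.0000 theta=0.0000
After 1 (propagate distance d=30): x=4.0000 theta=0.0000
After 2 (thin lens f=15): x=4.0000 theta=-4/15 (≈-0.2667)
After 3 (propagate distance d=13): x=8/15 (≈0.5333) theta=-4/15 (≈-0.2667)
After 4 (thin lens f=18): x=8/15 (≈0.5333) theta=-8/27 (≈-0.2963)
After 5 (propagate distance d=27): x=-112/15 (≈-7.4667) theta=-8/27 (≈-0.2963)
After 6 (thin lens f=43): x=-112/15 (≈-7.4667) theta=-712/5805 (≈-0.1227)
z_focus = -x_out/theta_out = -(-112/15)/(-712/5805) = -5418/89 ≈ -60.8764
Rounded to 4 decimal places: z = -60.8764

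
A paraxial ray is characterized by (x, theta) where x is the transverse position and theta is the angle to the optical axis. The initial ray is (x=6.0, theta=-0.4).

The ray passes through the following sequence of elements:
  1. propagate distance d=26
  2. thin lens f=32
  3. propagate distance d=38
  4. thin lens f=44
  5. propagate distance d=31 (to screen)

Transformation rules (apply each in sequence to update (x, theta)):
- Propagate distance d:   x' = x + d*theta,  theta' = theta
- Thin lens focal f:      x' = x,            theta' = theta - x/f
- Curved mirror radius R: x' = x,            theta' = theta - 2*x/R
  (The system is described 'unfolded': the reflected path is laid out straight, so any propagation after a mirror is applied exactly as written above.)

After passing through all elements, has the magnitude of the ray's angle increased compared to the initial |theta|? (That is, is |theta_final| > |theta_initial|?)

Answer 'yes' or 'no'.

Initial: x=6.0000 theta=-0.4000
After 1 (propagate distance d=26): x=-4.4000 theta=-0.4000
After 2 (thin lens f=32): x=-4.4000 theta=-0.2625
After 3 (propagate distance d=38): x=-14.3750 theta=-0.2625
After 4 (thin lens f=44): x=-14.3750 theta=113/1760 (≈0.0642)
After 5 (propagate distance d=31 (to screen)): x=-21797/1760 (≈-12.3847) theta=113/1760 (≈0.0642)
|theta_initial|=0.4000 |theta_final|=113/1760 (≈0.0642) -> not increased

Answer: no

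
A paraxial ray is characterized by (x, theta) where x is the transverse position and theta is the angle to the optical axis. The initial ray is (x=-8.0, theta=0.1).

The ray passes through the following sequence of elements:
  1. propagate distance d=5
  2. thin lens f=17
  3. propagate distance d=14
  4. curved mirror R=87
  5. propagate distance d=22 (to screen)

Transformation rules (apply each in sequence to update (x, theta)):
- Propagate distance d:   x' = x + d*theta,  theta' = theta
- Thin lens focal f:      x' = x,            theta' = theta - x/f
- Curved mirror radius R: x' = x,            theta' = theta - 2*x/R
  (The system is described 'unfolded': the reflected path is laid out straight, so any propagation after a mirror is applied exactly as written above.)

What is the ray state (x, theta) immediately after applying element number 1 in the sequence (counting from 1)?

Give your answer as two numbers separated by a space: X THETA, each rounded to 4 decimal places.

Answer: -7.5000 0.1000

Derivation:
Initial: x=-8.0000 theta=0.1000
After 1 (propagate distance d=5): x=-7.5000 theta=0.1000
Rounded to 4 decimal places: x = -7.5000, theta = 0.1000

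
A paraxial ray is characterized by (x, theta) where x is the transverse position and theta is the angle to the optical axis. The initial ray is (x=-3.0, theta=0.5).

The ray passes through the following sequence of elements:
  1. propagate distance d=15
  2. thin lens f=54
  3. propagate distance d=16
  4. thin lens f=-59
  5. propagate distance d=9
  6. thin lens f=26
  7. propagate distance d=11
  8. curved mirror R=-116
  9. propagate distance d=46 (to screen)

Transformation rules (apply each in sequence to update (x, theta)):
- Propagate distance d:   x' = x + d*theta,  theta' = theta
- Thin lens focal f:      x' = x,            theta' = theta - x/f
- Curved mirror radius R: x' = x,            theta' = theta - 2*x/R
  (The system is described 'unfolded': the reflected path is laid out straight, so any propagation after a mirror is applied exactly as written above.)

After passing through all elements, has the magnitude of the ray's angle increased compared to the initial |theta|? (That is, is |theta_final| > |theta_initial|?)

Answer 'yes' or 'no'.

Answer: no

Derivation:
Initial: x=-3.0000 theta=0.5000
After 1 (propagate distance d=15): x=4.5000 theta=0.5000
After 2 (thin lens f=54): x=4.5000 theta=5/12 (≈0.4167)
After 3 (propagate distance d=16): x=67/6 (≈11.1667) theta=5/12 (≈0.4167)
After 4 (thin lens f=-59): x=67/6 (≈11.1667) theta=143/236 (≈0.6059)
After 5 (propagate distance d=9): x=11767/708 (≈16.6201) theta=143/236 (≈0.6059)
After 6 (thin lens f=26): x=11767/708 (≈16.6201) theta=-613/18408 (≈-0.0333)
After 7 (propagate distance d=11): x=99733/6136 (≈16.2537) theta=-613/18408 (≈-0.0333)
After 8 (curved mirror R=-116): x=99733/6136 (≈16.2537) theta=263645/1067664 (≈0.2469)
After 9 (propagate distance d=46 (to screen)): x=7370303/266916 (≈27.6128) theta=263645/1067664 (≈0.2469)
|theta_initial|=0.5000 |theta_final|=263645/1067664 (≈0.2469) -> not increased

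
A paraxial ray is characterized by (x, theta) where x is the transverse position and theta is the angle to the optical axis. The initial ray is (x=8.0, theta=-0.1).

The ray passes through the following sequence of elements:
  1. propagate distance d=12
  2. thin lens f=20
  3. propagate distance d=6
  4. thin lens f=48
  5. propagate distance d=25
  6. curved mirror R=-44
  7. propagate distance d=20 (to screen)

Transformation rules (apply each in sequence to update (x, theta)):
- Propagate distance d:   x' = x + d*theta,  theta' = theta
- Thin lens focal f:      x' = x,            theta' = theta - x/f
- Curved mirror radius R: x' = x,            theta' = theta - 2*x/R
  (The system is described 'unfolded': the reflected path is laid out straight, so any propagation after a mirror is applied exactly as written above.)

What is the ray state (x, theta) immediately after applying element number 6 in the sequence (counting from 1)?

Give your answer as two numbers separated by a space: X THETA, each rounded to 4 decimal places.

Answer: -9.0067 -0.9361

Derivation:
Initial: x=8.0000 theta=-0.1000
After 1 (propagate distance d=12): x=6.8000 theta=-0.1000
After 2 (thin lens f=20): x=6.8000 theta=-0.4400
After 3 (propagate distance d=6): x=4.1600 theta=-0.4400
After 4 (thin lens f=48): x=4.1600 theta=-79/150 (≈-0.5267)
After 5 (propagate distance d=25): x=-1351/150 (≈-9.0067) theta=-79/150 (≈-0.5267)
After 6 (curved mirror R=-44): x=-1351/150 (≈-9.0067) theta=-3089/3300 (≈-0.9361)
Rounded to 4 decimal places: x = -9.0067, theta = -0.9361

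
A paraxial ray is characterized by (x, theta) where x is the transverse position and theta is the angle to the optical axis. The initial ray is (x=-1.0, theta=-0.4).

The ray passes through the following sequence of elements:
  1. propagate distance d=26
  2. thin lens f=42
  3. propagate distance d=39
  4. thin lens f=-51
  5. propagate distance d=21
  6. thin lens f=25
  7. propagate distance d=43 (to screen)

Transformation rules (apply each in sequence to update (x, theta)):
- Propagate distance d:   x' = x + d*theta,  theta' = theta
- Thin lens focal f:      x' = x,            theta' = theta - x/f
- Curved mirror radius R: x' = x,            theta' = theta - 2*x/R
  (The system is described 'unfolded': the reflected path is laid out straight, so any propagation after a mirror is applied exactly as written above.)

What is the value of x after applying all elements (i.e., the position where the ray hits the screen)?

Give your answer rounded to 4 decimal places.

Initial: x=-1.0000 theta=-0.4000
After 1 (propagate distance d=26): x=-11.4000 theta=-0.4000
After 2 (thin lens f=42): x=-11.4000 theta=-9/70 (≈-0.1286)
After 3 (propagate distance d=39): x=-1149/70 (≈-16.4143) theta=-9/70 (≈-0.1286)
After 4 (thin lens f=-51): x=-1149/70 (≈-16.4143) theta=-268/595 (≈-0.4504)
After 5 (propagate distance d=21): x=-30789/1190 (≈-25.8731) theta=-268/595 (≈-0.4504)
After 6 (thin lens f=25): x=-30789/1190 (≈-25.8731) theta=17389/29750 (≈0.5845)
After 7 (propagate distance d=43 (to screen)): x=-647/875 (≈-0.7394) theta=17389/29750 (≈0.5845)
Rounded to 4 decimal places: x = -0.7394

Answer: -0.7394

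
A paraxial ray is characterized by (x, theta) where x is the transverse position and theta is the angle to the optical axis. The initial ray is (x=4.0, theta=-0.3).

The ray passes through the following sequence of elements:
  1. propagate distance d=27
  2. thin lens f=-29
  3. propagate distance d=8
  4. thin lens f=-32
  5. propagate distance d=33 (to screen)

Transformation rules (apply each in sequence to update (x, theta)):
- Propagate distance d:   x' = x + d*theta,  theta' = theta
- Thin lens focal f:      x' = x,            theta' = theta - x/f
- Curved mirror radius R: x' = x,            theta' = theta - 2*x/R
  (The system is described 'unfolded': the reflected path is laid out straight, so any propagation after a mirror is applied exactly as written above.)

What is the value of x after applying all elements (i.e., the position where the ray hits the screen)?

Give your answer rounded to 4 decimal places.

Initial: x=4.0000 theta=-0.3000
After 1 (propagate distance d=27): x=-4.1000 theta=-0.3000
After 2 (thin lens f=-29): x=-4.1000 theta=-64/145 (≈-0.4414)
After 3 (propagate distance d=8): x=-2213/290 (≈-7.6310) theta=-64/145 (≈-0.4414)
After 4 (thin lens f=-32): x=-2213/290 (≈-7.6310) theta=-6309/9280 (≈-0.6798)
After 5 (propagate distance d=33 (to screen)): x=-279013/9280 (≈-30.0661) theta=-6309/9280 (≈-0.6798)
Rounded to 4 decimal places: x = -30.0661

Answer: -30.0661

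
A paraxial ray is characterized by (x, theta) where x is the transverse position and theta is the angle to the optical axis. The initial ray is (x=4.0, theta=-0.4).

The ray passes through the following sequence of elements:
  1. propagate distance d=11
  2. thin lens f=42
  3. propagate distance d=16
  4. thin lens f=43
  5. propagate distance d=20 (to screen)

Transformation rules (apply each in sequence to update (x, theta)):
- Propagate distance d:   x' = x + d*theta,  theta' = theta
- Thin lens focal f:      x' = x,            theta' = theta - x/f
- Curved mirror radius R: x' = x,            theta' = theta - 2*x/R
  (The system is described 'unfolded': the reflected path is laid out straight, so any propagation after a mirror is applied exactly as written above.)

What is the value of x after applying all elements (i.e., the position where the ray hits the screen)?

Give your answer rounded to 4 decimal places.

Answer: -11.3652

Derivation:
Initial: x=4.0000 theta=-0.4000
After 1 (propagate distance d=11): x=-0.4000 theta=-0.4000
After 2 (thin lens f=42): x=-0.4000 theta=-41/105 (≈-0.3905)
After 3 (propagate distance d=16): x=-698/105 (≈-6.6476) theta=-41/105 (≈-0.3905)
After 4 (thin lens f=43): x=-698/105 (≈-6.6476) theta=-71/301 (≈-0.2359)
After 5 (propagate distance d=20 (to screen)): x=-51314/4515 (≈-11.3652) theta=-71/301 (≈-0.2359)
Rounded to 4 decimal places: x = -11.3652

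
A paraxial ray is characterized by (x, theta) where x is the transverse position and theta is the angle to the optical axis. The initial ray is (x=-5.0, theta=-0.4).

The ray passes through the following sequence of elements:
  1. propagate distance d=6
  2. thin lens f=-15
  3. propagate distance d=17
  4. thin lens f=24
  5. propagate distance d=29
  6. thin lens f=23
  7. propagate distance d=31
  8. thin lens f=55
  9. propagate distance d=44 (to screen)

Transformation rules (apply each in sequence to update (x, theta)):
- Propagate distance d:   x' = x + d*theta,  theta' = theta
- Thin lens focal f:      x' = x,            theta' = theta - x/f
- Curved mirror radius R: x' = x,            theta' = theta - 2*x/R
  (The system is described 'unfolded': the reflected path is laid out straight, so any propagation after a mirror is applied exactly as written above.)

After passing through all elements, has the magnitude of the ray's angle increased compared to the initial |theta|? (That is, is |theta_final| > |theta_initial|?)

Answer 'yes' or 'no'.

Initial: x=-5.0000 theta=-0.4000
After 1 (propagate distance d=6): x=-7.4000 theta=-0.4000
After 2 (thin lens f=-15): x=-7.4000 theta=-67/75 (≈-0.8933)
After 3 (propagate distance d=17): x=-1694/75 (≈-22.5867) theta=-67/75 (≈-0.8933)
After 4 (thin lens f=24): x=-1694/75 (≈-22.5867) theta=43/900 (≈0.0478)
After 5 (propagate distance d=29): x=-19081/900 (≈-21.2011) theta=43/900 (≈0.0478)
After 6 (thin lens f=23): x=-19081/900 (≈-21.2011) theta=223/230 (≈0.9696)
After 7 (propagate distance d=31): x=183307/20700 (≈8.8554) theta=223/230 (≈0.9696)
After 8 (thin lens f=55): x=183307/20700 (≈8.8554) theta=920543/1138500 (≈0.8086)
After 9 (propagate distance d=44 (to screen)): x=4598707/103500 (≈44.4320) theta=920543/1138500 (≈0.8086)
|theta_initial|=0.4000 |theta_final|=920543/1138500 (≈0.8086) -> increased

Answer: yes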